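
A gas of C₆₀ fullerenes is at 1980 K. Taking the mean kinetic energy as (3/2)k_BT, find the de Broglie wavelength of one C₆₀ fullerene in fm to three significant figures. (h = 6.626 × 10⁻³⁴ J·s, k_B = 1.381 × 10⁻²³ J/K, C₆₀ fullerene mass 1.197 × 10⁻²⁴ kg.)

λ = 2110 fm

KE = (3/2)k_BT = 1.5 × 1.381 × 10⁻²³ × 1980 = 4.102 × 10⁻²⁰ J.
p = √(2mKE) = √(2 × 1.197 × 10⁻²⁴ × 4.102 × 10⁻²⁰) = 3.134 × 10⁻²² kg·m/s.
λ = h/p = 2.11 × 10⁻¹² m = 2110 fm.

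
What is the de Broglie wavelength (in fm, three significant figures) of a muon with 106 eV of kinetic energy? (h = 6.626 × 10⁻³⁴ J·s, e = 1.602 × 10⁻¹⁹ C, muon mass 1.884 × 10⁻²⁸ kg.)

KE = 106 eV = 1.698 × 10⁻¹⁷ J.
p = √(2mKE) = √(2 × 1.884 × 10⁻²⁸ × 1.698 × 10⁻¹⁷) = 7.999 × 10⁻²³ kg·m/s.
λ = h/p = 6.626 × 10⁻³⁴ / 7.999 × 10⁻²³ = 8.28 × 10⁻¹² m = 8280 fm.

λ = 8280 fm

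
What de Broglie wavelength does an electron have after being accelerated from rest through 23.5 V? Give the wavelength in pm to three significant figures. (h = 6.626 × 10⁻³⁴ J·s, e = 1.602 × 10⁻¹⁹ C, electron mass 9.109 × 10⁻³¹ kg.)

KE = eV = 1.602 × 10⁻¹⁹ × 23.50 = 3.765 × 10⁻¹⁸ J.
p = √(2mKE) = √(2 × 9.109 × 10⁻³¹ × 3.765 × 10⁻¹⁸) = 2.619 × 10⁻²⁴ kg·m/s.
λ = h/p = 6.626 × 10⁻³⁴ / 2.619 × 10⁻²⁴ = 2.53 × 10⁻¹⁰ m = 253 pm.

λ = 253 pm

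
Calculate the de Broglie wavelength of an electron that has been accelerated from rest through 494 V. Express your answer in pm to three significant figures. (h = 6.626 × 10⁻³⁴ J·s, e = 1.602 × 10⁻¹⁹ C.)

λ = 55.2 pm

KE = eV = 1.602 × 10⁻¹⁹ × 494.0 = 7.914 × 10⁻¹⁷ J.
p = √(2mKE) = √(2 × 9.109 × 10⁻³¹ × 7.914 × 10⁻¹⁷) = 1.201 × 10⁻²³ kg·m/s.
λ = h/p = 6.626 × 10⁻³⁴ / 1.201 × 10⁻²³ = 5.52 × 10⁻¹¹ m = 55.2 pm.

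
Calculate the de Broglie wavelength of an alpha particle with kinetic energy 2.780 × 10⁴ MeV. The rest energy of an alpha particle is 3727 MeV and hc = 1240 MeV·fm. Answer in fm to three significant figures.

Total energy E = KE + m₀c² = 2.780 × 10⁴ + 3727 = 31527 MeV.
(pc)² = E² − (m₀c²)² = (31527)² − (3727)² = 9.801 × 10⁸ MeV², so pc = 3.131 × 10⁴ MeV.
λ = hc/(pc) = 1240 MeV·fm / 3.131 × 10⁴ MeV = 0.0396 fm.

λ = 0.0396 fm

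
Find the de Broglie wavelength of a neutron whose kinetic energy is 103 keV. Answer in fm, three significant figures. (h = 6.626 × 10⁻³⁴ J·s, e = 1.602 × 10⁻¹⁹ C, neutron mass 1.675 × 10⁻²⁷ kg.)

λ = 89.1 fm

KE = 103 keV = 1.650 × 10⁻¹⁴ J.
p = √(2mKE) = √(2 × 1.675 × 10⁻²⁷ × 1.650 × 10⁻¹⁴) = 7.435 × 10⁻²¹ kg·m/s.
λ = h/p = 6.626 × 10⁻³⁴ / 7.435 × 10⁻²¹ = 8.91 × 10⁻¹⁴ m = 89.1 fm.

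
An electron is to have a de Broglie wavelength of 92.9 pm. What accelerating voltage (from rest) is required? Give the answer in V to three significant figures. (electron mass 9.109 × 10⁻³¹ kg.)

p = h/λ = 6.626 × 10⁻³⁴ / 9.290 × 10⁻¹¹ = 7.132 × 10⁻²⁴ kg·m/s.
KE = p²/(2m) = 2.792 × 10⁻¹⁷ J.
V = KE/e = 2.792 × 10⁻¹⁷ / (1.602 × 10⁻¹⁹) = 174 V.

V = 174 V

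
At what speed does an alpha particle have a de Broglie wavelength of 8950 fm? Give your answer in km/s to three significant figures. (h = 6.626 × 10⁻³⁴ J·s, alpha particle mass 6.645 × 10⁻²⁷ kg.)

p = h/λ = 6.626 × 10⁻³⁴ / 8.950 × 10⁻¹² = 7.403 × 10⁻²³ kg·m/s.
v = p/m = 7.403 × 10⁻²³ / 6.645 × 10⁻²⁷ = 1.11 × 10⁴ m/s = 11.1 km/s.

v = 11.1 km/s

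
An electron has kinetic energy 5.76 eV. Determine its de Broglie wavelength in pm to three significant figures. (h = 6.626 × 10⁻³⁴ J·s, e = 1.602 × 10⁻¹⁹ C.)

KE = 5.76 eV = 9.228 × 10⁻¹⁹ J.
p = √(2mKE) = √(2 × 9.109 × 10⁻³¹ × 9.228 × 10⁻¹⁹) = 1.297 × 10⁻²⁴ kg·m/s.
λ = h/p = 6.626 × 10⁻³⁴ / 1.297 × 10⁻²⁴ = 5.11 × 10⁻¹⁰ m = 511 pm.

λ = 511 pm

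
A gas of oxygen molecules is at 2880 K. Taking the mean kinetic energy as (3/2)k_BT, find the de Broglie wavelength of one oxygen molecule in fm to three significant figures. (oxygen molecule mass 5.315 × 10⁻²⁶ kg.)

λ = 8320 fm

KE = (3/2)k_BT = 1.5 × 1.381 × 10⁻²³ × 2880 = 5.966 × 10⁻²⁰ J.
p = √(2mKE) = √(2 × 5.315 × 10⁻²⁶ × 5.966 × 10⁻²⁰) = 7.964 × 10⁻²³ kg·m/s.
λ = h/p = 8.32 × 10⁻¹² m = 8320 fm.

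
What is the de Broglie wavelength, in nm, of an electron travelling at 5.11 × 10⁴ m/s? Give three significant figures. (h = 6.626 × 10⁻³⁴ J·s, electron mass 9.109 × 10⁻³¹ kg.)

p = mv = 9.109 × 10⁻³¹ × 5.11 × 10⁴ = 4.655 × 10⁻²⁶ kg·m/s.
λ = h/p = 6.626 × 10⁻³⁴ / 4.655 × 10⁻²⁶ = 1.42 × 10⁻⁸ m = 14.2 nm.

λ = 14.2 nm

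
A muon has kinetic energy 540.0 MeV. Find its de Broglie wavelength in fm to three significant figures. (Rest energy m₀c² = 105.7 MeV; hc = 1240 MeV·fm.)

λ = 1.95 fm

Total energy E = KE + m₀c² = 540.0 + 105.7 = 645.7 MeV.
(pc)² = E² − (m₀c²)² = (645.7)² − (105.7)² = 4.058 × 10⁵ MeV², so pc = 637.0 MeV.
λ = hc/(pc) = 1240 MeV·fm / 637.0 MeV = 1.95 fm.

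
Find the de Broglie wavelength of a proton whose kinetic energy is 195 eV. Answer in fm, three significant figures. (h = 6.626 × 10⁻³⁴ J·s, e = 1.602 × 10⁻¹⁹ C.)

KE = 195 eV = 3.124 × 10⁻¹⁷ J.
p = √(2mKE) = √(2 × 1.673 × 10⁻²⁷ × 3.124 × 10⁻¹⁷) = 3.233 × 10⁻²² kg·m/s.
λ = h/p = 6.626 × 10⁻³⁴ / 3.233 × 10⁻²² = 2.05 × 10⁻¹² m = 2050 fm.

λ = 2050 fm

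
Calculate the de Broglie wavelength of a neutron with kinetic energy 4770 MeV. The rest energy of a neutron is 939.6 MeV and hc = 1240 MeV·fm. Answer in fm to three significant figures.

Total energy E = KE + m₀c² = 4770 + 939.6 = 5709.6 MeV.
(pc)² = E² − (m₀c²)² = (5709.6)² − (939.6)² = 3.172 × 10⁷ MeV², so pc = 5632 MeV.
λ = hc/(pc) = 1240 MeV·fm / 5632 MeV = 0.220 fm.

λ = 0.220 fm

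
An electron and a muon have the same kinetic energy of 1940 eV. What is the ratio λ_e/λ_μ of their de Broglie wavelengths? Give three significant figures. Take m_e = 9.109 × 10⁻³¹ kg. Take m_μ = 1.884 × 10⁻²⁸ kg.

λ_e/λ_μ = 14.4

At fixed KE, p = √(2mKE) so λ = h/p ∝ 1/√m.
λ_e/λ_μ = √(m_μ/m_e) = √(1.884 × 10⁻²⁸/9.109 × 10⁻³¹) = √(206.8) = 14.4.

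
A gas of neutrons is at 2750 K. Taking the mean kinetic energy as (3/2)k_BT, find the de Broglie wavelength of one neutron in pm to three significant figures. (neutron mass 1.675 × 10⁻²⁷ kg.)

KE = (3/2)k_BT = 1.5 × 1.381 × 10⁻²³ × 2750 = 5.697 × 10⁻²⁰ J.
p = √(2mKE) = √(2 × 1.675 × 10⁻²⁷ × 5.697 × 10⁻²⁰) = 1.381 × 10⁻²³ kg·m/s.
λ = h/p = 4.80 × 10⁻¹¹ m = 48.0 pm.

λ = 48.0 pm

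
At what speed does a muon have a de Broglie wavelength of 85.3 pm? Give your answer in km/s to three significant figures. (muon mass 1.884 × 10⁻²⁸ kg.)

p = h/λ = 6.626 × 10⁻³⁴ / 8.530 × 10⁻¹¹ = 7.768 × 10⁻²⁴ kg·m/s.
v = p/m = 7.768 × 10⁻²⁴ / 1.884 × 10⁻²⁸ = 4.12 × 10⁴ m/s = 41.2 km/s.

v = 41.2 km/s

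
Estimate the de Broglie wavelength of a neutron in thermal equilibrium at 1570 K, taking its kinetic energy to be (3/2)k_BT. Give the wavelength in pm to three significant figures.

KE = (3/2)k_BT = 1.5 × 1.381 × 10⁻²³ × 1570 = 3.252 × 10⁻²⁰ J.
p = √(2mKE) = √(2 × 1.675 × 10⁻²⁷ × 3.252 × 10⁻²⁰) = 1.044 × 10⁻²³ kg·m/s.
λ = h/p = 6.35 × 10⁻¹¹ m = 63.5 pm.

λ = 63.5 pm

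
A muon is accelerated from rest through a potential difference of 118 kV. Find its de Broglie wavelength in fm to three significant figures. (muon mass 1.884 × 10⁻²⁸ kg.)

λ = 248 fm

KE = eV = 1.602 × 10⁻¹⁹ × 1.180 × 10⁵ = 1.890 × 10⁻¹⁴ J.
p = √(2mKE) = √(2 × 1.884 × 10⁻²⁸ × 1.890 × 10⁻¹⁴) = 2.669 × 10⁻²¹ kg·m/s.
λ = h/p = 6.626 × 10⁻³⁴ / 2.669 × 10⁻²¹ = 2.48 × 10⁻¹³ m = 248 fm.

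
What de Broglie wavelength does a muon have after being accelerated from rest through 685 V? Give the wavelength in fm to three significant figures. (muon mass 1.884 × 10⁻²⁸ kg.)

KE = eV = 1.602 × 10⁻¹⁹ × 685.0 = 1.097 × 10⁻¹⁶ J.
p = √(2mKE) = √(2 × 1.884 × 10⁻²⁸ × 1.097 × 10⁻¹⁶) = 2.033 × 10⁻²² kg·m/s.
λ = h/p = 6.626 × 10⁻³⁴ / 2.033 × 10⁻²² = 3.26 × 10⁻¹² m = 3260 fm.

λ = 3260 fm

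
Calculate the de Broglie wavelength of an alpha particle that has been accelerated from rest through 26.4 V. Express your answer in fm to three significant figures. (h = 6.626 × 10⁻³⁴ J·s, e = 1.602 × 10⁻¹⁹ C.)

KE = 2eV = 2 × 1.602 × 10⁻¹⁹ × 26.40 = 8.459 × 10⁻¹⁸ J.
p = √(2mKE) = √(2 × 6.645 × 10⁻²⁷ × 8.459 × 10⁻¹⁸) = 3.353 × 10⁻²² kg·m/s.
λ = h/p = 6.626 × 10⁻³⁴ / 3.353 × 10⁻²² = 1.98 × 10⁻¹² m = 1980 fm.

λ = 1980 fm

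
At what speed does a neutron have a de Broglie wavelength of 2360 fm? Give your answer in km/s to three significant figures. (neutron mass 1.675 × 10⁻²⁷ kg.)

p = h/λ = 6.626 × 10⁻³⁴ / 2.360 × 10⁻¹² = 2.808 × 10⁻²² kg·m/s.
v = p/m = 2.808 × 10⁻²² / 1.675 × 10⁻²⁷ = 1.68 × 10⁵ m/s = 168 km/s.

v = 168 km/s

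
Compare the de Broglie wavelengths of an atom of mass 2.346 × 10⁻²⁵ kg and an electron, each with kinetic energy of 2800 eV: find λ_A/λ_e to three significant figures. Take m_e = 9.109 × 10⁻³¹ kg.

λ_A/λ_e = 1.97 × 10⁻³

At fixed KE, p = √(2mKE) so λ = h/p ∝ 1/√m.
λ_A/λ_e = √(m_e/m_A) = √(9.109 × 10⁻³¹/2.346 × 10⁻²⁵) = √(3.883 × 10⁻⁶) = 1.97 × 10⁻³.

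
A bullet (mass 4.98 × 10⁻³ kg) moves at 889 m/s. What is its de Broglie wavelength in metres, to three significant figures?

λ = 1.50 × 10⁻³⁴ m

p = mv = 4.98 × 10⁻³ × 889 = 4.427 kg·m/s.
λ = h/p = 6.626 × 10⁻³⁴ / 4.427 = 1.50 × 10⁻³⁴ m.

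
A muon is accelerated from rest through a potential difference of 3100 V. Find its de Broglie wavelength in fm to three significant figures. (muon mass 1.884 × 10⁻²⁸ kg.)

λ = 1530 fm

KE = eV = 1.602 × 10⁻¹⁹ × 3100 = 4.966 × 10⁻¹⁶ J.
p = √(2mKE) = √(2 × 1.884 × 10⁻²⁸ × 4.966 × 10⁻¹⁶) = 4.326 × 10⁻²² kg·m/s.
λ = h/p = 6.626 × 10⁻³⁴ / 4.326 × 10⁻²² = 1.53 × 10⁻¹² m = 1530 fm.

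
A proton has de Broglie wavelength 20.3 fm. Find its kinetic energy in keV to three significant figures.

KE = 1990 keV

p = h/λ = 6.626 × 10⁻³⁴ / 2.030 × 10⁻¹⁴ = 3.264 × 10⁻²⁰ kg·m/s.
KE = p²/(2m) = (3.264 × 10⁻²⁰)² / (2 × 1.673 × 10⁻²⁷) = 3.184 × 10⁻¹³ J = 1990 keV.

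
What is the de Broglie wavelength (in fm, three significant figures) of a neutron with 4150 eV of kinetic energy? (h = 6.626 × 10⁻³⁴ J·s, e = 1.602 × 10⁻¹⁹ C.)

λ = 444 fm

KE = 4150 eV = 6.648 × 10⁻¹⁶ J.
p = √(2mKE) = √(2 × 1.675 × 10⁻²⁷ × 6.648 × 10⁻¹⁶) = 1.492 × 10⁻²¹ kg·m/s.
λ = h/p = 6.626 × 10⁻³⁴ / 1.492 × 10⁻²¹ = 4.44 × 10⁻¹³ m = 444 fm.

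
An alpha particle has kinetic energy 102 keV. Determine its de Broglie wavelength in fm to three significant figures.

KE = 102 keV = 1.634 × 10⁻¹⁴ J.
p = √(2mKE) = √(2 × 6.645 × 10⁻²⁷ × 1.634 × 10⁻¹⁴) = 1.474 × 10⁻²⁰ kg·m/s.
λ = h/p = 6.626 × 10⁻³⁴ / 1.474 × 10⁻²⁰ = 4.50 × 10⁻¹⁴ m = 45.0 fm.

λ = 45.0 fm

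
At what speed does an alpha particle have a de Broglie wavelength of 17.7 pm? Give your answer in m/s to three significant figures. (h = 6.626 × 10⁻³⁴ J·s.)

v = 5630 m/s

p = h/λ = 6.626 × 10⁻³⁴ / 1.770 × 10⁻¹¹ = 3.744 × 10⁻²³ kg·m/s.
v = p/m = 3.744 × 10⁻²³ / 6.645 × 10⁻²⁷ = 5.63 × 10³ m/s = 5630 m/s.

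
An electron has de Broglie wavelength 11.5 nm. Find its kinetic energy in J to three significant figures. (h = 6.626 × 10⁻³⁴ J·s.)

KE = 1.82 × 10⁻²¹ J

p = h/λ = 6.626 × 10⁻³⁴ / 1.150 × 10⁻⁸ = 5.762 × 10⁻²⁶ kg·m/s.
KE = p²/(2m) = (5.762 × 10⁻²⁶)² / (2 × 9.109 × 10⁻³¹) = 1.822 × 10⁻²¹ J = 1.82 × 10⁻²¹ J.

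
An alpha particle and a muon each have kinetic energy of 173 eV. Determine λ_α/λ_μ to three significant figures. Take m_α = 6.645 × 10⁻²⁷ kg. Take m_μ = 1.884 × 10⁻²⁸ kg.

λ_α/λ_μ = 0.168

At fixed KE, p = √(2mKE) so λ = h/p ∝ 1/√m.
λ_α/λ_μ = √(m_μ/m_α) = √(1.884 × 10⁻²⁸/6.645 × 10⁻²⁷) = √(0.02835) = 0.168.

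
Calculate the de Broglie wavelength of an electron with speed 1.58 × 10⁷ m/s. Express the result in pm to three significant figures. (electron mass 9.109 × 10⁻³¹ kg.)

λ = 46.0 pm

p = mv = 9.109 × 10⁻³¹ × 1.58 × 10⁷ = 1.439 × 10⁻²³ kg·m/s.
λ = h/p = 6.626 × 10⁻³⁴ / 1.439 × 10⁻²³ = 4.60 × 10⁻¹¹ m = 46.0 pm.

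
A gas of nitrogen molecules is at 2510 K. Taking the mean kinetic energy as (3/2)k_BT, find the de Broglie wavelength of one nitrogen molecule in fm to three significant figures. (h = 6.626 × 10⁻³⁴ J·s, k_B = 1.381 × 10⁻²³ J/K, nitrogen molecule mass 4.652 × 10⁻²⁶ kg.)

KE = (3/2)k_BT = 1.5 × 1.381 × 10⁻²³ × 2510 = 5.199 × 10⁻²⁰ J.
p = √(2mKE) = √(2 × 4.652 × 10⁻²⁶ × 5.199 × 10⁻²⁰) = 6.955 × 10⁻²³ kg·m/s.
λ = h/p = 9.53 × 10⁻¹² m = 9530 fm.

λ = 9530 fm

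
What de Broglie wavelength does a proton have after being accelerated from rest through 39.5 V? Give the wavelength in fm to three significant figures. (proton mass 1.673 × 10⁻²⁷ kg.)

KE = eV = 1.602 × 10⁻¹⁹ × 39.50 = 6.328 × 10⁻¹⁸ J.
p = √(2mKE) = √(2 × 1.673 × 10⁻²⁷ × 6.328 × 10⁻¹⁸) = 1.455 × 10⁻²² kg·m/s.
λ = h/p = 6.626 × 10⁻³⁴ / 1.455 × 10⁻²² = 4.55 × 10⁻¹² m = 4550 fm.

λ = 4550 fm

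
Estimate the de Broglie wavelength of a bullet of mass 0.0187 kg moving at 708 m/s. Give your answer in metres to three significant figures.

λ = 5.00 × 10⁻³⁵ m

p = mv = 0.0187 × 708 = 1.324 × 10¹ kg·m/s.
λ = h/p = 6.626 × 10⁻³⁴ / 1.324 × 10¹ = 5.00 × 10⁻³⁵ m.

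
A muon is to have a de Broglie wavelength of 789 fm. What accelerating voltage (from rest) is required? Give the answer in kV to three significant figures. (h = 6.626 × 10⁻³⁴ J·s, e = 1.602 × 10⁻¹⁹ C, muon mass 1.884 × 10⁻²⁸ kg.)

V = 11.7 kV

p = h/λ = 6.626 × 10⁻³⁴ / 7.890 × 10⁻¹³ = 8.398 × 10⁻²² kg·m/s.
KE = p²/(2m) = 1.872 × 10⁻¹⁵ J.
V = KE/e = 1.872 × 10⁻¹⁵ / (1.602 × 10⁻¹⁹) = 11.7 kV.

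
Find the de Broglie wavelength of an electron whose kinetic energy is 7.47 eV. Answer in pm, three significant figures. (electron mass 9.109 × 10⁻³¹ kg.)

λ = 449 pm

KE = 7.47 eV = 1.197 × 10⁻¹⁸ J.
p = √(2mKE) = √(2 × 9.109 × 10⁻³¹ × 1.197 × 10⁻¹⁸) = 1.477 × 10⁻²⁴ kg·m/s.
λ = h/p = 6.626 × 10⁻³⁴ / 1.477 × 10⁻²⁴ = 4.49 × 10⁻¹⁰ m = 449 pm.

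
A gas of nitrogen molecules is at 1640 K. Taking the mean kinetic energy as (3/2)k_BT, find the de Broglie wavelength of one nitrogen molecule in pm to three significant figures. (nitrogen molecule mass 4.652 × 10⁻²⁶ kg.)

λ = 11.8 pm

KE = (3/2)k_BT = 1.5 × 1.381 × 10⁻²³ × 1640 = 3.397 × 10⁻²⁰ J.
p = √(2mKE) = √(2 × 4.652 × 10⁻²⁶ × 3.397 × 10⁻²⁰) = 5.622 × 10⁻²³ kg·m/s.
λ = h/p = 1.18 × 10⁻¹¹ m = 11.8 pm.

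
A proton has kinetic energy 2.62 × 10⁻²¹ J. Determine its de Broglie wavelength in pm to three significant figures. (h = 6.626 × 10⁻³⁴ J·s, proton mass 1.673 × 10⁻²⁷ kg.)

p = √(2mKE) = √(2 × 1.673 × 10⁻²⁷ × 2.620 × 10⁻²¹) = 2.961 × 10⁻²⁴ kg·m/s.
λ = h/p = 6.626 × 10⁻³⁴ / 2.961 × 10⁻²⁴ = 2.24 × 10⁻¹⁰ m = 224 pm.

λ = 224 pm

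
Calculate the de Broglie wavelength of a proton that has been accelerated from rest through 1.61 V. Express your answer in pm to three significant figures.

λ = 22.6 pm

KE = eV = 1.602 × 10⁻¹⁹ × 1.610 = 2.579 × 10⁻¹⁹ J.
p = √(2mKE) = √(2 × 1.673 × 10⁻²⁷ × 2.579 × 10⁻¹⁹) = 2.938 × 10⁻²³ kg·m/s.
λ = h/p = 6.626 × 10⁻³⁴ / 2.938 × 10⁻²³ = 2.26 × 10⁻¹¹ m = 22.6 pm.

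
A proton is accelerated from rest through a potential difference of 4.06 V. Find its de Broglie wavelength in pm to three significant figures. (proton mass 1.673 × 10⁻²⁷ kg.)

KE = eV = 1.602 × 10⁻¹⁹ × 4.060 = 6.504 × 10⁻¹⁹ J.
p = √(2mKE) = √(2 × 1.673 × 10⁻²⁷ × 6.504 × 10⁻¹⁹) = 4.665 × 10⁻²³ kg·m/s.
λ = h/p = 6.626 × 10⁻³⁴ / 4.665 × 10⁻²³ = 1.42 × 10⁻¹¹ m = 14.2 pm.

λ = 14.2 pm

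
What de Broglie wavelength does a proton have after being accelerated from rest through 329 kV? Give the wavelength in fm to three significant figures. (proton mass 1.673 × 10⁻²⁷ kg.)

λ = 49.9 fm

KE = eV = 1.602 × 10⁻¹⁹ × 3.290 × 10⁵ = 5.271 × 10⁻¹⁴ J.
p = √(2mKE) = √(2 × 1.673 × 10⁻²⁷ × 5.271 × 10⁻¹⁴) = 1.328 × 10⁻²⁰ kg·m/s.
λ = h/p = 6.626 × 10⁻³⁴ / 1.328 × 10⁻²⁰ = 4.99 × 10⁻¹⁴ m = 49.9 fm.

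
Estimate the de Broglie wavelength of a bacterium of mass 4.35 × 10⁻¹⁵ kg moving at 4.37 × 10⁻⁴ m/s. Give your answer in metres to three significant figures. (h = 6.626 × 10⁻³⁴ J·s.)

λ = 3.49 × 10⁻¹⁶ m

p = mv = 4.35 × 10⁻¹⁵ × 4.37 × 10⁻⁴ = 1.901 × 10⁻¹⁸ kg·m/s.
λ = h/p = 6.626 × 10⁻³⁴ / 1.901 × 10⁻¹⁸ = 3.49 × 10⁻¹⁶ m.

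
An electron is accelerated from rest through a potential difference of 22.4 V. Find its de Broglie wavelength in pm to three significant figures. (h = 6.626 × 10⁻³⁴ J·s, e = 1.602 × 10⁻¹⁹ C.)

KE = eV = 1.602 × 10⁻¹⁹ × 22.40 = 3.588 × 10⁻¹⁸ J.
p = √(2mKE) = √(2 × 9.109 × 10⁻³¹ × 3.588 × 10⁻¹⁸) = 2.557 × 10⁻²⁴ kg·m/s.
λ = h/p = 6.626 × 10⁻³⁴ / 2.557 × 10⁻²⁴ = 2.59 × 10⁻¹⁰ m = 259 pm.

λ = 259 pm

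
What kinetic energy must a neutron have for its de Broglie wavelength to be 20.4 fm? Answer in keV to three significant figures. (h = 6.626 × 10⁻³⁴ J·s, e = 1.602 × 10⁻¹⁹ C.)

p = h/λ = 6.626 × 10⁻³⁴ / 2.040 × 10⁻¹⁴ = 3.248 × 10⁻²⁰ kg·m/s.
KE = p²/(2m) = (3.248 × 10⁻²⁰)² / (2 × 1.675 × 10⁻²⁷) = 3.149 × 10⁻¹³ J = 1970 keV.

KE = 1970 keV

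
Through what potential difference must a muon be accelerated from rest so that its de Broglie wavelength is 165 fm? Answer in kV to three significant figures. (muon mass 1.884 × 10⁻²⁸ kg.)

p = h/λ = 6.626 × 10⁻³⁴ / 1.650 × 10⁻¹³ = 4.016 × 10⁻²¹ kg·m/s.
KE = p²/(2m) = 4.280 × 10⁻¹⁴ J.
V = KE/e = 4.280 × 10⁻¹⁴ / (1.602 × 10⁻¹⁹) = 267 kV.

V = 267 kV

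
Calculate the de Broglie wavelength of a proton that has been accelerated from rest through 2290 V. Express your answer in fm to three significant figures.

KE = eV = 1.602 × 10⁻¹⁹ × 2290 = 3.669 × 10⁻¹⁶ J.
p = √(2mKE) = √(2 × 1.673 × 10⁻²⁷ × 3.669 × 10⁻¹⁶) = 1.108 × 10⁻²¹ kg·m/s.
λ = h/p = 6.626 × 10⁻³⁴ / 1.108 × 10⁻²¹ = 5.98 × 10⁻¹³ m = 598 fm.

λ = 598 fm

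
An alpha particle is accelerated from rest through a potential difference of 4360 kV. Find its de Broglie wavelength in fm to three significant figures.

KE = 2eV = 2 × 1.602 × 10⁻¹⁹ × 4.360 × 10⁶ = 1.397 × 10⁻¹² J.
p = √(2mKE) = √(2 × 6.645 × 10⁻²⁷ × 1.397 × 10⁻¹²) = 1.363 × 10⁻¹⁹ kg·m/s.
λ = h/p = 6.626 × 10⁻³⁴ / 1.363 × 10⁻¹⁹ = 4.86 × 10⁻¹⁵ m = 4.86 fm.

λ = 4.86 fm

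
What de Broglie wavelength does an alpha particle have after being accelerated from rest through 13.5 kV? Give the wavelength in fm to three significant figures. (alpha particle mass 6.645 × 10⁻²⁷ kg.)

λ = 87.4 fm

KE = 2eV = 2 × 1.602 × 10⁻¹⁹ × 1.350 × 10⁴ = 4.325 × 10⁻¹⁵ J.
p = √(2mKE) = √(2 × 6.645 × 10⁻²⁷ × 4.325 × 10⁻¹⁵) = 7.582 × 10⁻²¹ kg·m/s.
λ = h/p = 6.626 × 10⁻³⁴ / 7.582 × 10⁻²¹ = 8.74 × 10⁻¹⁴ m = 87.4 fm.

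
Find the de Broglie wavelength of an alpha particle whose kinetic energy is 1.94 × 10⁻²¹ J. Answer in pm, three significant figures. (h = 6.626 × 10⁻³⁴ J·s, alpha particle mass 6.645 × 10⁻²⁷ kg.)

λ = 130 pm

p = √(2mKE) = √(2 × 6.645 × 10⁻²⁷ × 1.940 × 10⁻²¹) = 5.078 × 10⁻²⁴ kg·m/s.
λ = h/p = 6.626 × 10⁻³⁴ / 5.078 × 10⁻²⁴ = 1.30 × 10⁻¹⁰ m = 130 pm.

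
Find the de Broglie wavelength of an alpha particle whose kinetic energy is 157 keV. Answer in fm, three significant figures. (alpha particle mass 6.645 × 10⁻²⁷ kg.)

KE = 157 keV = 2.515 × 10⁻¹⁴ J.
p = √(2mKE) = √(2 × 6.645 × 10⁻²⁷ × 2.515 × 10⁻¹⁴) = 1.828 × 10⁻²⁰ kg·m/s.
λ = h/p = 6.626 × 10⁻³⁴ / 1.828 × 10⁻²⁰ = 3.62 × 10⁻¹⁴ m = 36.2 fm.

λ = 36.2 fm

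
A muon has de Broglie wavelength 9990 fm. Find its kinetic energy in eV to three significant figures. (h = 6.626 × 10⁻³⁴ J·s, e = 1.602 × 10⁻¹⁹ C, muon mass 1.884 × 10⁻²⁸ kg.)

p = h/λ = 6.626 × 10⁻³⁴ / 9.990 × 10⁻¹² = 6.633 × 10⁻²³ kg·m/s.
KE = p²/(2m) = (6.633 × 10⁻²³)² / (2 × 1.884 × 10⁻²⁸) = 1.168 × 10⁻¹⁷ J = 72.9 eV.

KE = 72.9 eV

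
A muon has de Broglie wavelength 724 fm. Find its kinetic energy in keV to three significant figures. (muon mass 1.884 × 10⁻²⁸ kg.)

p = h/λ = 6.626 × 10⁻³⁴ / 7.240 × 10⁻¹³ = 9.152 × 10⁻²² kg·m/s.
KE = p²/(2m) = (9.152 × 10⁻²²)² / (2 × 1.884 × 10⁻²⁸) = 2.223 × 10⁻¹⁵ J = 13.9 keV.

KE = 13.9 keV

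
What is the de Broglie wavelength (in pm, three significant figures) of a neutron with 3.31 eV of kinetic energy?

λ = 15.7 pm

KE = 3.31 eV = 5.303 × 10⁻¹⁹ J.
p = √(2mKE) = √(2 × 1.675 × 10⁻²⁷ × 5.303 × 10⁻¹⁹) = 4.215 × 10⁻²³ kg·m/s.
λ = h/p = 6.626 × 10⁻³⁴ / 4.215 × 10⁻²³ = 1.57 × 10⁻¹¹ m = 15.7 pm.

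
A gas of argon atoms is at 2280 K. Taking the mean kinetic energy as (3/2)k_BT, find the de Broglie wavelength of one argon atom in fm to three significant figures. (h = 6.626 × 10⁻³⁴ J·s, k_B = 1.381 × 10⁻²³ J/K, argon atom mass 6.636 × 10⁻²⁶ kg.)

KE = (3/2)k_BT = 1.5 × 1.381 × 10⁻²³ × 2280 = 4.723 × 10⁻²⁰ J.
p = √(2mKE) = √(2 × 6.636 × 10⁻²⁶ × 4.723 × 10⁻²⁰) = 7.917 × 10⁻²³ kg·m/s.
λ = h/p = 8.37 × 10⁻¹² m = 8370 fm.

λ = 8370 fm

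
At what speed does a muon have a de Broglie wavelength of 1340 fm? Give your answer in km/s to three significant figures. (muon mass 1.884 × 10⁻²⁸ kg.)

v = 2620 km/s

p = h/λ = 6.626 × 10⁻³⁴ / 1.340 × 10⁻¹² = 4.945 × 10⁻²² kg·m/s.
v = p/m = 4.945 × 10⁻²² / 1.884 × 10⁻²⁸ = 2.62 × 10⁶ m/s = 2620 km/s.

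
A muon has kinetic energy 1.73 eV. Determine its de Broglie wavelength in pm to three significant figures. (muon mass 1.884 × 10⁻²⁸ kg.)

KE = 1.73 eV = 2.771 × 10⁻¹⁹ J.
p = √(2mKE) = √(2 × 1.884 × 10⁻²⁸ × 2.771 × 10⁻¹⁹) = 1.022 × 10⁻²³ kg·m/s.
λ = h/p = 6.626 × 10⁻³⁴ / 1.022 × 10⁻²³ = 6.48 × 10⁻¹¹ m = 64.8 pm.

λ = 64.8 pm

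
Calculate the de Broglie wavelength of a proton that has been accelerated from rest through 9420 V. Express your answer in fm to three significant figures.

KE = eV = 1.602 × 10⁻¹⁹ × 9420 = 1.509 × 10⁻¹⁵ J.
p = √(2mKE) = √(2 × 1.673 × 10⁻²⁷ × 1.509 × 10⁻¹⁵) = 2.247 × 10⁻²¹ kg·m/s.
λ = h/p = 6.626 × 10⁻³⁴ / 2.247 × 10⁻²¹ = 2.95 × 10⁻¹³ m = 295 fm.

λ = 295 fm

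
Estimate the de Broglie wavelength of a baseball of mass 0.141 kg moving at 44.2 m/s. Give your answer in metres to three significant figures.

p = mv = 0.141 × 44.2 = 6.232 kg·m/s.
λ = h/p = 6.626 × 10⁻³⁴ / 6.232 = 1.06 × 10⁻³⁴ m.

λ = 1.06 × 10⁻³⁴ m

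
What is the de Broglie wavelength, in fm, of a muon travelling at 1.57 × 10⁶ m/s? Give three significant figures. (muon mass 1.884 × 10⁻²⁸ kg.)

λ = 2240 fm

p = mv = 1.884 × 10⁻²⁸ × 1.57 × 10⁶ = 2.958 × 10⁻²² kg·m/s.
λ = h/p = 6.626 × 10⁻³⁴ / 2.958 × 10⁻²² = 2.24 × 10⁻¹² m = 2240 fm.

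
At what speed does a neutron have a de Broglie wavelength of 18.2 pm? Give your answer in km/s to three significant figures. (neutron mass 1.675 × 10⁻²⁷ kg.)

v = 21.7 km/s

p = h/λ = 6.626 × 10⁻³⁴ / 1.820 × 10⁻¹¹ = 3.641 × 10⁻²³ kg·m/s.
v = p/m = 3.641 × 10⁻²³ / 1.675 × 10⁻²⁷ = 2.17 × 10⁴ m/s = 21.7 km/s.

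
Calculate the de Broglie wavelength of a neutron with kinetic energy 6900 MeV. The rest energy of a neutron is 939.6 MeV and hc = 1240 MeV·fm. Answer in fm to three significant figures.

Total energy E = KE + m₀c² = 6900 + 939.6 = 7839.6 MeV.
(pc)² = E² − (m₀c²)² = (7839.6)² − (939.6)² = 6.058 × 10⁷ MeV², so pc = 7783 MeV.
λ = hc/(pc) = 1240 MeV·fm / 7783 MeV = 0.159 fm.

λ = 0.159 fm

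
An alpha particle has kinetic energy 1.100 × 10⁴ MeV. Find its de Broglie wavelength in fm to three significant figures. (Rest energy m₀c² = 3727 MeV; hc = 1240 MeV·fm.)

λ = 0.0870 fm

Total energy E = KE + m₀c² = 1.100 × 10⁴ + 3727 = 14727 MeV.
(pc)² = E² − (m₀c²)² = (14727)² − (3727)² = 2.030 × 10⁸ MeV², so pc = 1.425 × 10⁴ MeV.
λ = hc/(pc) = 1240 MeV·fm / 1.425 × 10⁴ MeV = 0.0870 fm.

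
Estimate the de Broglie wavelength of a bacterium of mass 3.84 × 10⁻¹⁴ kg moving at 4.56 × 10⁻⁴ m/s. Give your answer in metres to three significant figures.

p = mv = 3.84 × 10⁻¹⁴ × 4.56 × 10⁻⁴ = 1.751 × 10⁻¹⁷ kg·m/s.
λ = h/p = 6.626 × 10⁻³⁴ / 1.751 × 10⁻¹⁷ = 3.78 × 10⁻¹⁷ m.

λ = 3.78 × 10⁻¹⁷ m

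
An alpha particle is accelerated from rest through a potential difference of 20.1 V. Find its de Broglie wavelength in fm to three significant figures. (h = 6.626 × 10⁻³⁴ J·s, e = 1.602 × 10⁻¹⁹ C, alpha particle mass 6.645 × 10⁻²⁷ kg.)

λ = 2260 fm

KE = 2eV = 2 × 1.602 × 10⁻¹⁹ × 20.10 = 6.440 × 10⁻¹⁸ J.
p = √(2mKE) = √(2 × 6.645 × 10⁻²⁷ × 6.440 × 10⁻¹⁸) = 2.926 × 10⁻²² kg·m/s.
λ = h/p = 6.626 × 10⁻³⁴ / 2.926 × 10⁻²² = 2.26 × 10⁻¹² m = 2260 fm.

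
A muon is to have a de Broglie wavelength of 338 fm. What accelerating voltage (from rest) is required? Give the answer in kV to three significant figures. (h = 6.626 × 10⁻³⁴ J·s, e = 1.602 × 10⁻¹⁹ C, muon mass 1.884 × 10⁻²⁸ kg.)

p = h/λ = 6.626 × 10⁻³⁴ / 3.380 × 10⁻¹³ = 1.960 × 10⁻²¹ kg·m/s.
KE = p²/(2m) = 1.020 × 10⁻¹⁴ J.
V = KE/e = 1.020 × 10⁻¹⁴ / (1.602 × 10⁻¹⁹) = 63.7 kV.

V = 63.7 kV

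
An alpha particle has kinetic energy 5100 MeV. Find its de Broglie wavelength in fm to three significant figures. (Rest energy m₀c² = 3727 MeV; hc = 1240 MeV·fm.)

Total energy E = KE + m₀c² = 5100 + 3727 = 8827 MeV.
(pc)² = E² − (m₀c²)² = (8827)² − (3727)² = 6.403 × 10⁷ MeV², so pc = 8002 MeV.
λ = hc/(pc) = 1240 MeV·fm / 8002 MeV = 0.155 fm.

λ = 0.155 fm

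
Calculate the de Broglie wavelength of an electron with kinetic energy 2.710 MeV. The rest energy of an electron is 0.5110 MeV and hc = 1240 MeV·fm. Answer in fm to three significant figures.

λ = 390 fm

Total energy E = KE + m₀c² = 2.710 + 0.5110 = 3.2210 MeV.
(pc)² = E² − (m₀c²)² = (3.2210)² − (0.5110)² = 10.11 MeV², so pc = 3.180 MeV.
λ = hc/(pc) = 1240 MeV·fm / 3.180 MeV = 390 fm.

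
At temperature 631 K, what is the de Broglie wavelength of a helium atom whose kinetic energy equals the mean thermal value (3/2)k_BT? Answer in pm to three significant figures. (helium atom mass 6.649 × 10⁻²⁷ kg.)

λ = 50.3 pm

KE = (3/2)k_BT = 1.5 × 1.381 × 10⁻²³ × 631 = 1.307 × 10⁻²⁰ J.
p = √(2mKE) = √(2 × 6.649 × 10⁻²⁷ × 1.307 × 10⁻²⁰) = 1.318 × 10⁻²³ kg·m/s.
λ = h/p = 5.03 × 10⁻¹¹ m = 50.3 pm.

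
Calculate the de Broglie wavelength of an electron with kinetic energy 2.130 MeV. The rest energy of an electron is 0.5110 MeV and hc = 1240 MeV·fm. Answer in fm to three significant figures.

λ = 479 fm

Total energy E = KE + m₀c² = 2.130 + 0.5110 = 2.6410 MeV.
(pc)² = E² − (m₀c²)² = (2.6410)² − (0.5110)² = 6.714 MeV², so pc = 2.591 MeV.
λ = hc/(pc) = 1240 MeV·fm / 2.591 MeV = 479 fm.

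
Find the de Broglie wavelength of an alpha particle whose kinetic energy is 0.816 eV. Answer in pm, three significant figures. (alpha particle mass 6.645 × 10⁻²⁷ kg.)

KE = 0.816 eV = 1.307 × 10⁻¹⁹ J.
p = √(2mKE) = √(2 × 6.645 × 10⁻²⁷ × 1.307 × 10⁻¹⁹) = 4.168 × 10⁻²³ kg·m/s.
λ = h/p = 6.626 × 10⁻³⁴ / 4.168 × 10⁻²³ = 1.59 × 10⁻¹¹ m = 15.9 pm.

λ = 15.9 pm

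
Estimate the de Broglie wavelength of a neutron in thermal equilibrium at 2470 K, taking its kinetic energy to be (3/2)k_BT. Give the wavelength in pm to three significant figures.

λ = 50.6 pm

KE = (3/2)k_BT = 1.5 × 1.381 × 10⁻²³ × 2470 = 5.117 × 10⁻²⁰ J.
p = √(2mKE) = √(2 × 1.675 × 10⁻²⁷ × 5.117 × 10⁻²⁰) = 1.309 × 10⁻²³ kg·m/s.
λ = h/p = 5.06 × 10⁻¹¹ m = 50.6 pm.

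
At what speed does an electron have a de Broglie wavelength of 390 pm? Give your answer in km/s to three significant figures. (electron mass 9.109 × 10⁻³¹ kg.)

v = 1870 km/s

p = h/λ = 6.626 × 10⁻³⁴ / 3.900 × 10⁻¹⁰ = 1.699 × 10⁻²⁴ kg·m/s.
v = p/m = 1.699 × 10⁻²⁴ / 9.109 × 10⁻³¹ = 1.87 × 10⁶ m/s = 1870 km/s.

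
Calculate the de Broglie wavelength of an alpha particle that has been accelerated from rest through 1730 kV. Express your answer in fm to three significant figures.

KE = 2eV = 2 × 1.602 × 10⁻¹⁹ × 1.730 × 10⁶ = 5.543 × 10⁻¹³ J.
p = √(2mKE) = √(2 × 6.645 × 10⁻²⁷ × 5.543 × 10⁻¹³) = 8.583 × 10⁻²⁰ kg·m/s.
λ = h/p = 6.626 × 10⁻³⁴ / 8.583 × 10⁻²⁰ = 7.72 × 10⁻¹⁵ m = 7.72 fm.

λ = 7.72 fm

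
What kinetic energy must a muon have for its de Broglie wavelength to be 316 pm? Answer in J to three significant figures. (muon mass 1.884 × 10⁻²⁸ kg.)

KE = 1.17 × 10⁻²⁰ J

p = h/λ = 6.626 × 10⁻³⁴ / 3.160 × 10⁻¹⁰ = 2.097 × 10⁻²⁴ kg·m/s.
KE = p²/(2m) = (2.097 × 10⁻²⁴)² / (2 × 1.884 × 10⁻²⁸) = 1.167 × 10⁻²⁰ J = 1.17 × 10⁻²⁰ J.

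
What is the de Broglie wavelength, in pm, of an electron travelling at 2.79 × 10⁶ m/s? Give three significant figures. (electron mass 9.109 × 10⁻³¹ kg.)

λ = 261 pm

p = mv = 9.109 × 10⁻³¹ × 2.79 × 10⁶ = 2.541 × 10⁻²⁴ kg·m/s.
λ = h/p = 6.626 × 10⁻³⁴ / 2.541 × 10⁻²⁴ = 2.61 × 10⁻¹⁰ m = 261 pm.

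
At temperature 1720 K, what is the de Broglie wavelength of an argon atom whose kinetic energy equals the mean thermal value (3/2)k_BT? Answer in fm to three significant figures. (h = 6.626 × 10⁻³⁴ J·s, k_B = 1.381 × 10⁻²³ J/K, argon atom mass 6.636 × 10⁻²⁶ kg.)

KE = (3/2)k_BT = 1.5 × 1.381 × 10⁻²³ × 1720 = 3.563 × 10⁻²⁰ J.
p = √(2mKE) = √(2 × 6.636 × 10⁻²⁶ × 3.563 × 10⁻²⁰) = 6.877 × 10⁻²³ kg·m/s.
λ = h/p = 9.64 × 10⁻¹² m = 9640 fm.

λ = 9640 fm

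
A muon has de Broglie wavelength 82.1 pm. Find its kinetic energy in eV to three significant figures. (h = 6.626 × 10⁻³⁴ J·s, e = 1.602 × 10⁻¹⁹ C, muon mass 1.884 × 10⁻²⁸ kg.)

KE = 1.08 eV

p = h/λ = 6.626 × 10⁻³⁴ / 8.210 × 10⁻¹¹ = 8.071 × 10⁻²⁴ kg·m/s.
KE = p²/(2m) = (8.071 × 10⁻²⁴)² / (2 × 1.884 × 10⁻²⁸) = 1.729 × 10⁻¹⁹ J = 1.08 eV.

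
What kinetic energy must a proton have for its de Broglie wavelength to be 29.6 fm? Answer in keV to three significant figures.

p = h/λ = 6.626 × 10⁻³⁴ / 2.960 × 10⁻¹⁴ = 2.239 × 10⁻²⁰ kg·m/s.
KE = p²/(2m) = (2.239 × 10⁻²⁰)² / (2 × 1.673 × 10⁻²⁷) = 1.498 × 10⁻¹³ J = 935 keV.

KE = 935 keV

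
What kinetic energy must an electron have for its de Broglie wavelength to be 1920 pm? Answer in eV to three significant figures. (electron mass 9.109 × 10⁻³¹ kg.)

p = h/λ = 6.626 × 10⁻³⁴ / 1.920 × 10⁻⁹ = 3.451 × 10⁻²⁵ kg·m/s.
KE = p²/(2m) = (3.451 × 10⁻²⁵)² / (2 × 9.109 × 10⁻³¹) = 6.537 × 10⁻²⁰ J = 0.408 eV.

KE = 0.408 eV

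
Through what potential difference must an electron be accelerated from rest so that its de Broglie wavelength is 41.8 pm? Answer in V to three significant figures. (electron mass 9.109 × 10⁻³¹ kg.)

V = 861 V

p = h/λ = 6.626 × 10⁻³⁴ / 4.180 × 10⁻¹¹ = 1.585 × 10⁻²³ kg·m/s.
KE = p²/(2m) = 1.379 × 10⁻¹⁶ J.
V = KE/e = 1.379 × 10⁻¹⁶ / (1.602 × 10⁻¹⁹) = 861 V.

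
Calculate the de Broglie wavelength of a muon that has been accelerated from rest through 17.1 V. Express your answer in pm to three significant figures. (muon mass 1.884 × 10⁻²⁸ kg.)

λ = 20.6 pm

KE = eV = 1.602 × 10⁻¹⁹ × 17.10 = 2.739 × 10⁻¹⁸ J.
p = √(2mKE) = √(2 × 1.884 × 10⁻²⁸ × 2.739 × 10⁻¹⁸) = 3.213 × 10⁻²³ kg·m/s.
λ = h/p = 6.626 × 10⁻³⁴ / 3.213 × 10⁻²³ = 2.06 × 10⁻¹¹ m = 20.6 pm.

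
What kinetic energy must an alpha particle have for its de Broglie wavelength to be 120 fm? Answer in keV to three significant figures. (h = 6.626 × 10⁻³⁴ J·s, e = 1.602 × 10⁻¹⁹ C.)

p = h/λ = 6.626 × 10⁻³⁴ / 1.200 × 10⁻¹³ = 5.522 × 10⁻²¹ kg·m/s.
KE = p²/(2m) = (5.522 × 10⁻²¹)² / (2 × 6.645 × 10⁻²⁷) = 2.294 × 10⁻¹⁵ J = 14.3 keV.

KE = 14.3 keV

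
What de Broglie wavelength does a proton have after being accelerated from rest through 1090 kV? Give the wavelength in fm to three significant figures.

λ = 27.4 fm

KE = eV = 1.602 × 10⁻¹⁹ × 1.090 × 10⁶ = 1.746 × 10⁻¹³ J.
p = √(2mKE) = √(2 × 1.673 × 10⁻²⁷ × 1.746 × 10⁻¹³) = 2.417 × 10⁻²⁰ kg·m/s.
λ = h/p = 6.626 × 10⁻³⁴ / 2.417 × 10⁻²⁰ = 2.74 × 10⁻¹⁴ m = 27.4 fm.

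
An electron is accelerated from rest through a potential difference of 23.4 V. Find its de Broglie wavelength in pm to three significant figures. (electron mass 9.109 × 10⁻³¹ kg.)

λ = 254 pm

KE = eV = 1.602 × 10⁻¹⁹ × 23.40 = 3.749 × 10⁻¹⁸ J.
p = √(2mKE) = √(2 × 9.109 × 10⁻³¹ × 3.749 × 10⁻¹⁸) = 2.613 × 10⁻²⁴ kg·m/s.
λ = h/p = 6.626 × 10⁻³⁴ / 2.613 × 10⁻²⁴ = 2.54 × 10⁻¹⁰ m = 254 pm.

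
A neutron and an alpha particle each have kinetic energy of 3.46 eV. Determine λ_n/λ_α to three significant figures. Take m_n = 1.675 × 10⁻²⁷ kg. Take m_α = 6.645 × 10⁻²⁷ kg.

λ_n/λ_α = 1.99

At fixed KE, p = √(2mKE) so λ = h/p ∝ 1/√m.
λ_n/λ_α = √(m_α/m_n) = √(6.645 × 10⁻²⁷/1.675 × 10⁻²⁷) = √(3.967) = 1.99.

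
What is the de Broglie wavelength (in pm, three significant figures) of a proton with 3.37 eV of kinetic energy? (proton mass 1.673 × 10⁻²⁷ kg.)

KE = 3.37 eV = 5.399 × 10⁻¹⁹ J.
p = √(2mKE) = √(2 × 1.673 × 10⁻²⁷ × 5.399 × 10⁻¹⁹) = 4.250 × 10⁻²³ kg·m/s.
λ = h/p = 6.626 × 10⁻³⁴ / 4.250 × 10⁻²³ = 1.56 × 10⁻¹¹ m = 15.6 pm.

λ = 15.6 pm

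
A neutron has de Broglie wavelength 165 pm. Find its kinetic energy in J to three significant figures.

p = h/λ = 6.626 × 10⁻³⁴ / 1.650 × 10⁻¹⁰ = 4.016 × 10⁻²⁴ kg·m/s.
KE = p²/(2m) = (4.016 × 10⁻²⁴)² / (2 × 1.675 × 10⁻²⁷) = 4.814 × 10⁻²¹ J = 4.81 × 10⁻²¹ J.

KE = 4.81 × 10⁻²¹ J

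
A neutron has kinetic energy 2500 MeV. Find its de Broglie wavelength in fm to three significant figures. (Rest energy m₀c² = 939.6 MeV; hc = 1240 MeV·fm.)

Total energy E = KE + m₀c² = 2500 + 939.6 = 3439.6 MeV.
(pc)² = E² − (m₀c²)² = (3439.6)² − (939.6)² = 1.095 × 10⁷ MeV², so pc = 3309 MeV.
λ = hc/(pc) = 1240 MeV·fm / 3309 MeV = 0.375 fm.

λ = 0.375 fm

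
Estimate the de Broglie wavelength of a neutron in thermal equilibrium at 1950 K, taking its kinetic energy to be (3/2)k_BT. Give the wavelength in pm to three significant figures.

λ = 57.0 pm

KE = (3/2)k_BT = 1.5 × 1.381 × 10⁻²³ × 1950 = 4.039 × 10⁻²⁰ J.
p = √(2mKE) = √(2 × 1.675 × 10⁻²⁷ × 4.039 × 10⁻²⁰) = 1.163 × 10⁻²³ kg·m/s.
λ = h/p = 5.70 × 10⁻¹¹ m = 57.0 pm.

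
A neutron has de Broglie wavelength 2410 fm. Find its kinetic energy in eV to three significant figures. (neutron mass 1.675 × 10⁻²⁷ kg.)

p = h/λ = 6.626 × 10⁻³⁴ / 2.410 × 10⁻¹² = 2.749 × 10⁻²² kg·m/s.
KE = p²/(2m) = (2.749 × 10⁻²²)² / (2 × 1.675 × 10⁻²⁷) = 2.256 × 10⁻¹⁷ J = 141 eV.

KE = 141 eV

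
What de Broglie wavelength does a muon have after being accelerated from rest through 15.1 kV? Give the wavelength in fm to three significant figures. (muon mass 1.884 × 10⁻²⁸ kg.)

KE = eV = 1.602 × 10⁻¹⁹ × 1.510 × 10⁴ = 2.419 × 10⁻¹⁵ J.
p = √(2mKE) = √(2 × 1.884 × 10⁻²⁸ × 2.419 × 10⁻¹⁵) = 9.547 × 10⁻²² kg·m/s.
λ = h/p = 6.626 × 10⁻³⁴ / 9.547 × 10⁻²² = 6.94 × 10⁻¹³ m = 694 fm.

λ = 694 fm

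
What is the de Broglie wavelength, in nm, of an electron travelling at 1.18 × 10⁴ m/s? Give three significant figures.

p = mv = 9.109 × 10⁻³¹ × 1.18 × 10⁴ = 1.075 × 10⁻²⁶ kg·m/s.
λ = h/p = 6.626 × 10⁻³⁴ / 1.075 × 10⁻²⁶ = 6.16 × 10⁻⁸ m = 61.6 nm.

λ = 61.6 nm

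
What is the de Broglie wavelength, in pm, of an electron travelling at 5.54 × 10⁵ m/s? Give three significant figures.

p = mv = 9.109 × 10⁻³¹ × 5.54 × 10⁵ = 5.046 × 10⁻²⁵ kg·m/s.
λ = h/p = 6.626 × 10⁻³⁴ / 5.046 × 10⁻²⁵ = 1.31 × 10⁻⁹ m = 1310 pm.

λ = 1310 pm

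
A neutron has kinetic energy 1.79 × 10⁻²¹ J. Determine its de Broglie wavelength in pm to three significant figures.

λ = 271 pm

p = √(2mKE) = √(2 × 1.675 × 10⁻²⁷ × 1.790 × 10⁻²¹) = 2.449 × 10⁻²⁴ kg·m/s.
λ = h/p = 6.626 × 10⁻³⁴ / 2.449 × 10⁻²⁴ = 2.71 × 10⁻¹⁰ m = 271 pm.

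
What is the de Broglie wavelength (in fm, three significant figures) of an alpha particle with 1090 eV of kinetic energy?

KE = 1090 eV = 1.746 × 10⁻¹⁶ J.
p = √(2mKE) = √(2 × 6.645 × 10⁻²⁷ × 1.746 × 10⁻¹⁶) = 1.523 × 10⁻²¹ kg·m/s.
λ = h/p = 6.626 × 10⁻³⁴ / 1.523 × 10⁻²¹ = 4.35 × 10⁻¹³ m = 435 fm.

λ = 435 fm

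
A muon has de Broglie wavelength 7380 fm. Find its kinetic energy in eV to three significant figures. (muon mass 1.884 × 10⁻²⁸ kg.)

KE = 134 eV

p = h/λ = 6.626 × 10⁻³⁴ / 7.380 × 10⁻¹² = 8.978 × 10⁻²³ kg·m/s.
KE = p²/(2m) = (8.978 × 10⁻²³)² / (2 × 1.884 × 10⁻²⁸) = 2.139 × 10⁻¹⁷ J = 134 eV.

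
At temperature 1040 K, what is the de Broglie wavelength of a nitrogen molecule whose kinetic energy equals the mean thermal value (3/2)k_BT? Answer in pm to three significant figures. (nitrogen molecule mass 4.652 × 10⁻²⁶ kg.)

λ = 14.8 pm

KE = (3/2)k_BT = 1.5 × 1.381 × 10⁻²³ × 1040 = 2.154 × 10⁻²⁰ J.
p = √(2mKE) = √(2 × 4.652 × 10⁻²⁶ × 2.154 × 10⁻²⁰) = 4.477 × 10⁻²³ kg·m/s.
λ = h/p = 1.48 × 10⁻¹¹ m = 14.8 pm.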